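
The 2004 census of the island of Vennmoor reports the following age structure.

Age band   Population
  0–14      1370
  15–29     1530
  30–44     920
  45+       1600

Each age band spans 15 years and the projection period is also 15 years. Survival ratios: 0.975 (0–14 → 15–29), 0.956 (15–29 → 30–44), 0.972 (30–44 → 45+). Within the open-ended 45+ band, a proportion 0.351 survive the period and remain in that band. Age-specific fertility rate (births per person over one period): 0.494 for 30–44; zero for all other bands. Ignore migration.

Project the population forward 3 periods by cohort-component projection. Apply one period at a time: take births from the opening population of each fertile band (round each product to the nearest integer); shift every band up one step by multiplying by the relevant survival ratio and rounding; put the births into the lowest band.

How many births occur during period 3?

Numbering the bands 1..4 from youngest to oldest:
After projecting period 1:
Births: 920 × 0.494 = 454
Band 2: 1370 × 0.975 = 1336
Band 3: 1530 × 0.956 = 1463
Band 4: 920 × 0.972 + 1600 × 0.351 = 894 + 562 = 1456
End of period: [454, 1336, 1463, 1456]
After projecting period 2:
Births: 1463 × 0.494 = 723
Band 2: 454 × 0.975 = 443
Band 3: 1336 × 0.956 = 1277
Band 4: 1463 × 0.972 + 1456 × 0.351 = 1422 + 511 = 1933
End of period: [723, 443, 1277, 1933]
After projecting period 3:
Births: 1277 × 0.494 = 631
Band 2: 723 × 0.975 = 705
Band 3: 443 × 0.956 = 424
Band 4: 1277 × 0.972 + 1933 × 0.351 = 1241 + 678 = 1919
End of period: [631, 705, 424, 1919]

631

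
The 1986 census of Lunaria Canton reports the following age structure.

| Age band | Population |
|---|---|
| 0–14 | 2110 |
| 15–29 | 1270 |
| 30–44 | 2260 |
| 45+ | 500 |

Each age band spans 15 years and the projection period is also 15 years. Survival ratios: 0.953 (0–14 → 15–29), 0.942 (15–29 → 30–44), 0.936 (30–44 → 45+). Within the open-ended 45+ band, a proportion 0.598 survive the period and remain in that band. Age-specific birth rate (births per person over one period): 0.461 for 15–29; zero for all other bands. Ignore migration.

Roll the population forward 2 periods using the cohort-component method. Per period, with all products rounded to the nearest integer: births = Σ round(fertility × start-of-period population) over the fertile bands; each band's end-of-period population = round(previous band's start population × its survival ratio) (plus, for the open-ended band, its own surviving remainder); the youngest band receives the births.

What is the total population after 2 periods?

Period 1.
Births: 1270 × 0.461 = 585
15–29: 2110 × 0.953 = 2011
30–44: 1270 × 0.942 = 1196
45+: 2260 × 0.936 + 500 × 0.598 = 2115 + 299 = 2414
Giving 585 / 2011 / 1196 / 2414.
Period 2.
Births: 2011 × 0.461 = 927
15–29: 585 × 0.953 = 558
30–44: 2011 × 0.942 = 1894
45+: 1196 × 0.936 + 2414 × 0.598 = 1119 + 1444 = 2563
Giving 927 / 558 / 1894 / 2563.
Total after period 2: 927 + 558 + 1894 + 2563 = 5942

5942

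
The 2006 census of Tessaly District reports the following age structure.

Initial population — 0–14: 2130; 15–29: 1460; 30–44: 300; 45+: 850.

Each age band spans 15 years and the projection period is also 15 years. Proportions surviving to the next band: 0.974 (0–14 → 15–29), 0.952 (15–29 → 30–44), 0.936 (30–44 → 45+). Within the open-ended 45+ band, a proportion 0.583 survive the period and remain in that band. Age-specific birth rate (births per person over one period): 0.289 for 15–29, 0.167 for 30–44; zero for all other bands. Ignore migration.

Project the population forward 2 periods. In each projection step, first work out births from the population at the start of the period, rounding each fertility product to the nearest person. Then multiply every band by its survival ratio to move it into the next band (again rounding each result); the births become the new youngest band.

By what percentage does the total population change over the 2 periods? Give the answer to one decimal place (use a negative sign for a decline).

(Groups numbered youngest = 1 to oldest = 4.)
— Period 1 —
Births: 1460 * 0.289 = 422 ; 300 * 0.167 = 50 → total 472
Group 2: 2130 * 0.974 = 2075
Group 3: 1460 * 0.952 = 1390
Group 4: 300 * 0.936 + 850 * 0.583 = 281 + 496 = 777
Population now: 0–14=472, 15–29=2075, 30–44=1390, 45+=777
— Period 2 —
Births: 2075 * 0.289 = 600 ; 1390 * 0.167 = 232 → total 832
Group 2: 472 * 0.974 = 460
Group 3: 2075 * 0.952 = 1975
Group 4: 1390 * 0.936 + 777 * 0.583 = 1301 + 453 = 1754
Population now: 0–14=832, 15–29=460, 30–44=1975, 45+=1754
Total: 4740 → 5021; change = 281; percentage change = 5.9%

5.9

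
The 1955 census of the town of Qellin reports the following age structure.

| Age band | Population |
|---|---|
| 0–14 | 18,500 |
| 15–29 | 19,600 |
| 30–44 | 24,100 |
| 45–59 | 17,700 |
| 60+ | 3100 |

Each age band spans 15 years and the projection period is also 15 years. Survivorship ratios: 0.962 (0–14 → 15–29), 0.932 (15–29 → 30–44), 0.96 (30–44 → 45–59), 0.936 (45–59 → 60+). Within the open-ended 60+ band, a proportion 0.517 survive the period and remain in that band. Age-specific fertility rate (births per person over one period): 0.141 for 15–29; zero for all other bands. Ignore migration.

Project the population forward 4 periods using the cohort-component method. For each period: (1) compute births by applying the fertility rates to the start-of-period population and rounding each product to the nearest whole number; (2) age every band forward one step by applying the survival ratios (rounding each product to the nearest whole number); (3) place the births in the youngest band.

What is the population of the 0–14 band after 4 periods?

After projecting period 1:
Births: 19600 * 0.141 = 2764
15–29: 18500 * 0.962 = 17797
30–44: 19600 * 0.932 = 18267
45–59: 24100 * 0.96 = 23136
60+: 17700 * 0.936 + 3100 * 0.517 = 16567 + 1603 = 18170
End of period: [2764, 17797, 18267, 23136, 18170]
After projecting period 2:
Births: 17797 * 0.141 = 2509
15–29: 2764 * 0.962 = 2659
30–44: 17797 * 0.932 = 16587
45–59: 18267 * 0.96 = 17536
60+: 23136 * 0.936 + 18170 * 0.517 = 21655 + 9394 = 31049
End of period: [2509, 2659, 16587, 17536, 31049]
After projecting period 3:
Births: 2659 * 0.141 = 375
15–29: 2509 * 0.962 = 2414
30–44: 2659 * 0.932 = 2478
45–59: 16587 * 0.96 = 15924
60+: 17536 * 0.936 + 31049 * 0.517 = 16414 + 16052 = 32466
End of period: [375, 2414, 2478, 15924, 32466]
After projecting period 4:
Births: 2414 * 0.141 = 340
15–29: 375 * 0.962 = 361
30–44: 2414 * 0.932 = 2250
45–59: 2478 * 0.96 = 2379
60+: 15924 * 0.936 + 32466 * 0.517 = 14905 + 16785 = 31690
End of period: [340, 361, 2250, 2379, 31690]

340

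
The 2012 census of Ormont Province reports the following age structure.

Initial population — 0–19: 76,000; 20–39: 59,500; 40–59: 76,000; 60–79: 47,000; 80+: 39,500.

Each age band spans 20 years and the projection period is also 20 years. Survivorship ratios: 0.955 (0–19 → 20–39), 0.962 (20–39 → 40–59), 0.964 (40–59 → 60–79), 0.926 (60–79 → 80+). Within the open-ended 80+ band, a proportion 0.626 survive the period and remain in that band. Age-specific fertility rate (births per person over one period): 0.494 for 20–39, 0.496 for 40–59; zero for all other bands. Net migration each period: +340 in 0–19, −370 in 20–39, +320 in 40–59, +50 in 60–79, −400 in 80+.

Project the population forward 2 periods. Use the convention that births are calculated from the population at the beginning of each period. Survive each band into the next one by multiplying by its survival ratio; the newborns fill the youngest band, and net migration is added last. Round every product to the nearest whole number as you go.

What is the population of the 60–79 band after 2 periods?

(Groups numbered youngest = 1 to oldest = 5.)
[period 1]
Births: 59500 × 0.494 = 29393 ; 76000 × 0.496 = 37696 — total 67089
Group 2: 76000 × 0.955 = 72580
Group 3: 59500 × 0.962 = 57239
Group 4: 76000 × 0.964 = 73264
Group 5: 47000 × 0.926 + 39500 × 0.626 = 43522 + 24727 = 68249
Net migration: Group 1 + 340 → 67429; Group 2 − 370 → 72210; Group 3 + 320 → 57559; Group 4 + 50 → 73314; Group 5 − 400 → 67849
Giving 67429 / 72210 / 57559 / 73314 / 67849.
[period 2]
Births: 72210 × 0.494 = 35672 ; 57559 × 0.496 = 28549 — total 64221
Group 2: 67429 × 0.955 = 64395
Group 3: 72210 × 0.962 = 69466
Group 4: 57559 × 0.964 = 55487
Group 5: 73314 × 0.926 + 67849 × 0.626 = 67889 + 42473 = 110362
Net migration: Group 1 + 340 → 64561; Group 2 − 370 → 64025; Group 3 + 320 → 69786; Group 4 + 50 → 55537; Group 5 − 400 → 109962
Giving 64561 / 64025 / 69786 / 55537 / 109962.

55537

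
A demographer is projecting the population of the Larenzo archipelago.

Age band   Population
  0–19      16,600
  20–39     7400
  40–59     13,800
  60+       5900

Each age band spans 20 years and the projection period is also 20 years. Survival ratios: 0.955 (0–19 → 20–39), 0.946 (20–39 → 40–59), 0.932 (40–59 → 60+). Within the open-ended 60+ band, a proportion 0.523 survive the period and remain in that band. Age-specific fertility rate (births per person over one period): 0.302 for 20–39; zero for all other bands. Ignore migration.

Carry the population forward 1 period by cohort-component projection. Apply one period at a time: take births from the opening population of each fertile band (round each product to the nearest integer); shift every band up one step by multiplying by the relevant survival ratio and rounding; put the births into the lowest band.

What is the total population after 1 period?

Call the groups 1 to 4, youngest first.
— Period 1 —
Births: 7400 × 0.302 = 2235
Group 2: 16600 × 0.955 = 15853
Group 3: 7400 × 0.946 = 7000
Group 4: 13800 × 0.932 + 5900 × 0.523 = 12862 + 3086 = 15948
Giving 2235 / 15853 / 7000 / 15948.
Total after period 1: 2235 + 15853 + 7000 + 15948 = 41036

41036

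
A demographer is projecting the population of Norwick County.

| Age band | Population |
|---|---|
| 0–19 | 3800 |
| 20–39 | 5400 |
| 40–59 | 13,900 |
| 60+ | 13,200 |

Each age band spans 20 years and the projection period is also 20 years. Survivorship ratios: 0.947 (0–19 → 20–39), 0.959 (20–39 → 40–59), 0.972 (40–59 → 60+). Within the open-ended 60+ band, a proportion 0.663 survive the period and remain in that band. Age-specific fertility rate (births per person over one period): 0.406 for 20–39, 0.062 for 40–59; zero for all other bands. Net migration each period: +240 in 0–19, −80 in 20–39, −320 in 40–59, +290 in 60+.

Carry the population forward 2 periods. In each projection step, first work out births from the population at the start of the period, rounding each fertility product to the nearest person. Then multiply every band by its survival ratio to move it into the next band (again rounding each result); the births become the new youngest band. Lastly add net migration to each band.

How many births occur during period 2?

1730

[period 1]
Births: 5400 * 0.406 = 2192 ; 13900 * 0.062 = 862 → total 3054
20–39: 3800 * 0.947 = 3599
40–59: 5400 * 0.959 = 5179
60+: 13900 * 0.972 + 13200 * 0.663 = 13511 + 8752 = 22263
Net migration: 0–19 + 240 → 3294; 20–39 − 80 → 3519; 40–59 − 320 → 4859; 60+ + 290 → 22553
Giving 3294 / 3519 / 4859 / 22553.
[period 2]
Births: 3519 * 0.406 = 1429 ; 4859 * 0.062 = 301 → total 1730
20–39: 3294 * 0.947 = 3119
40–59: 3519 * 0.959 = 3375
60+: 4859 * 0.972 + 22553 * 0.663 = 4723 + 14953 = 19676
Net migration: 0–19 + 240 → 1970; 20–39 − 80 → 3039; 40–59 − 320 → 3055; 60+ + 290 → 19966
Giving 1970 / 3039 / 3055 / 19966.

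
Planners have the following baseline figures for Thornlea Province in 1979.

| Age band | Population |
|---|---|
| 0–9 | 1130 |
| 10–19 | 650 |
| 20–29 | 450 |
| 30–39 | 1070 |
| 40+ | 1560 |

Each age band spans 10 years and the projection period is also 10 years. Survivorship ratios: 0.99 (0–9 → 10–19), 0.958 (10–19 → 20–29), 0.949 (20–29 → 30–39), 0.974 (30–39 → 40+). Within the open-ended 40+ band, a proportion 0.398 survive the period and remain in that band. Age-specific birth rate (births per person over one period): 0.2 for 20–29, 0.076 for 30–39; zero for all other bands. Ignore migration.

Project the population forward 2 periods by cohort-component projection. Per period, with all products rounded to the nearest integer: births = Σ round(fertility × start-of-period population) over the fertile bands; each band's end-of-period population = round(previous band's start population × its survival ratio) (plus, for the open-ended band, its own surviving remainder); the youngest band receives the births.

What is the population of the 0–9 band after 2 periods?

157

Numbering the groups 1..5 from youngest to oldest:
— Period 1 —
Births: 450 × 0.2 = 90 ; 1070 × 0.076 = 81 → total 171
Group 2: 1130 × 0.99 = 1119
Group 3: 650 × 0.958 = 623
Group 4: 450 × 0.949 = 427
Group 5: 1070 × 0.974 + 1560 × 0.398 = 1042 + 621 = 1663
Giving 171 / 1119 / 623 / 427 / 1663.
— Period 2 —
Births: 623 × 0.2 = 125 ; 427 × 0.076 = 32 → total 157
Group 2: 171 × 0.99 = 169
Group 3: 1119 × 0.958 = 1072
Group 4: 623 × 0.949 = 591
Group 5: 427 × 0.974 + 1663 × 0.398 = 416 + 662 = 1078
Giving 157 / 169 / 1072 / 591 / 1078.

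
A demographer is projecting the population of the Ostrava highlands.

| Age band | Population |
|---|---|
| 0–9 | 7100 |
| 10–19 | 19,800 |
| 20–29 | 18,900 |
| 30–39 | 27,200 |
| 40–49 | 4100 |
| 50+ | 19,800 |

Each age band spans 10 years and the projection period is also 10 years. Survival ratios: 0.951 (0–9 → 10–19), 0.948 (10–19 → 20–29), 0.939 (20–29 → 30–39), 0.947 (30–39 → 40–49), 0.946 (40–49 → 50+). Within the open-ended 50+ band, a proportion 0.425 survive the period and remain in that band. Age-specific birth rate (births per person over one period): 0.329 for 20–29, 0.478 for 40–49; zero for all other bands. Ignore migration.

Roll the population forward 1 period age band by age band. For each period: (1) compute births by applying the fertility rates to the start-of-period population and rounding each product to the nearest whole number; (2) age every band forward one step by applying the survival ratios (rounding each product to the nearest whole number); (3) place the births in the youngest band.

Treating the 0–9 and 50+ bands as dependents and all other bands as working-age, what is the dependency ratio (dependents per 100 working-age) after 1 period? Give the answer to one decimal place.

29.7

— Period 1 —
Births: 18900 × 0.329 = 6218  |  4100 × 0.478 = 1960 ⇒ total 8178
10–19: 7100 × 0.951 = 6752
20–29: 19800 × 0.948 = 18770
30–39: 18900 × 0.939 = 17747
40–49: 27200 × 0.947 = 25758
50+: 4100 × 0.946 + 19800 × 0.425 = 3879 + 8415 = 12294
End of period: [8178, 6752, 18770, 17747, 25758, 12294]
Dependents (band 0–9 + band 50+) = 8178 + 12294 = 20472; working-age = 69027; ratio = 20472/69027 × 100 = 29.7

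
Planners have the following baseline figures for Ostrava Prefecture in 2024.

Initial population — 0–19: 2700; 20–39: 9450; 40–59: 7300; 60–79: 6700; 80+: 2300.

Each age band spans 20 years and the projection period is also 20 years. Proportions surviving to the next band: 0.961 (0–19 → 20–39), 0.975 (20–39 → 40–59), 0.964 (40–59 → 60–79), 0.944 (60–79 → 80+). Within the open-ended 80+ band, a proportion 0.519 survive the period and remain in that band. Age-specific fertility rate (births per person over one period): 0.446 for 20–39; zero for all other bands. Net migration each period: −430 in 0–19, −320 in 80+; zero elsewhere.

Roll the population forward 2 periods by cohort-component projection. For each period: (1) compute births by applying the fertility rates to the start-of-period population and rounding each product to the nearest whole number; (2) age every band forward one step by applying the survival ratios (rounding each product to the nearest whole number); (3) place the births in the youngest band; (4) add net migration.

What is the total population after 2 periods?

Numbering the groups 1..5 from youngest to oldest:
Period 1.
Births: 9450 × 0.446 = 4215
Group 2: 2700 × 0.961 = 2595
Group 3: 9450 × 0.975 = 9214
Group 4: 7300 × 0.964 = 7037
Group 5: 6700 × 0.944 + 2300 × 0.519 = 6325 + 1194 = 7519
Net migration: Group 1 − 430 → 3785; Group 5 − 320 → 7199
End of period: [3785, 2595, 9214, 7037, 7199]
Period 2.
Births: 2595 × 0.446 = 1157
Group 2: 3785 × 0.961 = 3637
Group 3: 2595 × 0.975 = 2530
Group 4: 9214 × 0.964 = 8882
Group 5: 7037 × 0.944 + 7199 × 0.519 = 6643 + 3736 = 10379
Net migration: Group 1 − 430 → 727; Group 5 − 320 → 10059
End of period: [727, 3637, 2530, 8882, 10059]
Total after period 2: 727 + 3637 + 2530 + 8882 + 10059 = 25835

25835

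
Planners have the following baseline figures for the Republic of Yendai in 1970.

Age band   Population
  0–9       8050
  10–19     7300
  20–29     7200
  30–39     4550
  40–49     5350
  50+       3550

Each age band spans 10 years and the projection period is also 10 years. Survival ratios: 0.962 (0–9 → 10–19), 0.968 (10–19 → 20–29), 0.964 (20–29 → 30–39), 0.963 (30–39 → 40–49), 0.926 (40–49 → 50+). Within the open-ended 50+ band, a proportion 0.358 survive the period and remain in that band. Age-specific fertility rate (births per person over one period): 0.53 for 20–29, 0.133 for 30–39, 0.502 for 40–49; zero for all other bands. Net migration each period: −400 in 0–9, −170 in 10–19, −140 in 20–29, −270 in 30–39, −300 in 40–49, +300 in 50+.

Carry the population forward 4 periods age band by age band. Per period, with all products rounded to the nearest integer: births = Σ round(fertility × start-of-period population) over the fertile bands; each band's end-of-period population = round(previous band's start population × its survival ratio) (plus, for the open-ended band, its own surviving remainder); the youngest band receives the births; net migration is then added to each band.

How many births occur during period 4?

6982

— Period 1 —
Births: 7200 × 0.53 = 3816 ; 4550 × 0.133 = 605 ; 5350 × 0.502 = 2686 ⇒ total 7107
10–19: 8050 × 0.962 = 7744
20–29: 7300 × 0.968 = 7066
30–39: 7200 × 0.964 = 6941
40–49: 4550 × 0.963 = 4382
50+: 5350 × 0.926 + 3550 × 0.358 = 4954 + 1271 = 6225
Net migration: 0–9 − 400 → 6707; 10–19 − 170 → 7574; 20–29 − 140 → 6926; 30–39 − 270 → 6671; 40–49 − 300 → 4082; 50+ + 300 → 6525
Giving 6707 / 7574 / 6926 / 6671 / 4082 / 6525.
— Period 2 —
Births: 6926 × 0.53 = 3671 ; 6671 × 0.133 = 887 ; 4082 × 0.502 = 2049 ⇒ total 6607
10–19: 6707 × 0.962 = 6452
20–29: 7574 × 0.968 = 7332
30–39: 6926 × 0.964 = 6677
40–49: 6671 × 0.963 = 6424
50+: 4082 × 0.926 + 6525 × 0.358 = 3780 + 2336 = 6116
Net migration: 0–9 − 400 → 6207; 10–19 − 170 → 6282; 20–29 − 140 → 7192; 30–39 − 270 → 6407; 40–49 − 300 → 6124; 50+ + 300 → 6416
Giving 6207 / 6282 / 7192 / 6407 / 6124 / 6416.
— Period 3 —
Births: 7192 × 0.53 = 3812 ; 6407 × 0.133 = 852 ; 6124 × 0.502 = 3074 ⇒ total 7738
10–19: 6207 × 0.962 = 5971
20–29: 6282 × 0.968 = 6081
30–39: 7192 × 0.964 = 6933
40–49: 6407 × 0.963 = 6170
50+: 6124 × 0.926 + 6416 × 0.358 = 5671 + 2297 = 7968
Net migration: 0–9 − 400 → 7338; 10–19 − 170 → 5801; 20–29 − 140 → 5941; 30–39 − 270 → 6663; 40–49 − 300 → 5870; 50+ + 300 → 8268
Giving 7338 / 5801 / 5941 / 6663 / 5870 / 8268.
— Period 4 —
Births: 5941 × 0.53 = 3149 ; 6663 × 0.133 = 886 ; 5870 × 0.502 = 2947 ⇒ total 6982
10–19: 7338 × 0.962 = 7059
20–29: 5801 × 0.968 = 5615
30–39: 5941 × 0.964 = 5727
40–49: 6663 × 0.963 = 6416
50+: 5870 × 0.926 + 8268 × 0.358 = 5436 + 2960 = 8396
Net migration: 0–9 − 400 → 6582; 10–19 − 170 → 6889; 20–29 − 140 → 5475; 30–39 − 270 → 5457; 40–49 − 300 → 6116; 50+ + 300 → 8696
Giving 6582 / 6889 / 5475 / 5457 / 6116 / 8696.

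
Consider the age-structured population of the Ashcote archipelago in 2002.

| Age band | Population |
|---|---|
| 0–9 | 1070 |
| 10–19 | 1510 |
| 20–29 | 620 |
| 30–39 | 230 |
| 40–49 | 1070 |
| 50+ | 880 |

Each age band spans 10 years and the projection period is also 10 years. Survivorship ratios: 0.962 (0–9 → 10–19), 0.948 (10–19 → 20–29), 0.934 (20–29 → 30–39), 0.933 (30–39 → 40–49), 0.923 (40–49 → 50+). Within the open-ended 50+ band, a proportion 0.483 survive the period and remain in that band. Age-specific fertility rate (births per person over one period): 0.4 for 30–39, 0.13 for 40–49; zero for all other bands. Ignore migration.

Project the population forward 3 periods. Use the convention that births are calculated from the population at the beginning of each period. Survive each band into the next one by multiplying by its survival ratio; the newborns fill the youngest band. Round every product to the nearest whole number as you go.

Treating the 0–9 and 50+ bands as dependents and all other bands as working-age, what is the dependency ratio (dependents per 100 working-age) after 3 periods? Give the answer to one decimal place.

58.4

(Groups numbered youngest = 1 to oldest = 6.)
Period 1.
Births: 230 * 0.4 = 92  |  1070 * 0.13 = 139 → 231
Group 2: 1070 * 0.962 = 1029
Group 3: 1510 * 0.948 = 1431
Group 4: 620 * 0.934 = 579
Group 5: 230 * 0.933 = 215
Group 6: 1070 * 0.923 + 880 * 0.483 = 988 + 425 = 1413
Population now: 0–9=231, 10–19=1029, 20–29=1431, 30–39=579, 40–49=215, 50+=1413
Period 2.
Births: 579 * 0.4 = 232  |  215 * 0.13 = 28 → 260
Group 2: 231 * 0.962 = 222
Group 3: 1029 * 0.948 = 975
Group 4: 1431 * 0.934 = 1337
Group 5: 579 * 0.933 = 540
Group 6: 215 * 0.923 + 1413 * 0.483 = 198 + 682 = 880
Population now: 0–9=260, 10–19=222, 20–29=975, 30–39=1337, 40–49=540, 50+=880
Period 3.
Births: 1337 * 0.4 = 535  |  540 * 0.13 = 70 → 605
Group 2: 260 * 0.962 = 250
Group 3: 222 * 0.948 = 210
Group 4: 975 * 0.934 = 911
Group 5: 1337 * 0.933 = 1247
Group 6: 540 * 0.923 + 880 * 0.483 = 498 + 425 = 923
Population now: 0–9=605, 10–19=250, 20–29=210, 30–39=911, 40–49=1247, 50+=923
Dependents (band 0–9 + band 50+) = 605 + 923 = 1528; working-age = 2618; ratio = 1528/2618 × 100 = 58.4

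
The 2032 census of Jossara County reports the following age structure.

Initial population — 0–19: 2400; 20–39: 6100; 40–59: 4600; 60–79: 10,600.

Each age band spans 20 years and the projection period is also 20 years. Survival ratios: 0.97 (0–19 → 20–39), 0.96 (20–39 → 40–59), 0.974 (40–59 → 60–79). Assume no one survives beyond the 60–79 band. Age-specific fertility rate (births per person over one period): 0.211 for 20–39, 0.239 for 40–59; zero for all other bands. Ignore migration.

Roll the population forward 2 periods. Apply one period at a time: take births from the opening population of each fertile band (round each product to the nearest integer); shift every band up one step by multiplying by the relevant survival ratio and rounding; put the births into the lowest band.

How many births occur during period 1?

Numbering the groups 1..4 from youngest to oldest:
[period 1]
Births: 6100 × 0.211 = 1287, 4600 × 0.239 = 1099 ⇒ total 2386
Group 2: 2400 × 0.97 = 2328
Group 3: 6100 × 0.96 = 5856
Group 4: 4600 × 0.974 = 4480
→ [2386, 2328, 5856, 4480]

2386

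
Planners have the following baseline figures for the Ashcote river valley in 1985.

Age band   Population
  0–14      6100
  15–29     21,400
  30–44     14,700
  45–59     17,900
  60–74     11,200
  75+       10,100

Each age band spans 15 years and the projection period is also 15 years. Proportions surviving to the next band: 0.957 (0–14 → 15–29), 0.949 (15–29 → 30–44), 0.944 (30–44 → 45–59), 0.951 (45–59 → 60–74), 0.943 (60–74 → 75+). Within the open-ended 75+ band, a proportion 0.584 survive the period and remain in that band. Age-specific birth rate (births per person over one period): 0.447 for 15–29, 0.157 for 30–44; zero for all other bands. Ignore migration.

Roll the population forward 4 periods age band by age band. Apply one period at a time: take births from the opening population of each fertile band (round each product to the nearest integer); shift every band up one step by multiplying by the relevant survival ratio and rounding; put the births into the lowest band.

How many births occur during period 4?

Period 1.
Births: 21400 * 0.447 = 9566  |  14700 * 0.157 = 2308 → 11874
15–29: 6100 * 0.957 = 5838
30–44: 21400 * 0.949 = 20309
45–59: 14700 * 0.944 = 13877
60–74: 17900 * 0.951 = 17023
75+: 11200 * 0.943 + 10100 * 0.584 = 10562 + 5898 = 16460
End of period: [11874, 5838, 20309, 13877, 17023, 16460]
Period 2.
Births: 5838 * 0.447 = 2610  |  20309 * 0.157 = 3189 → 5799
15–29: 11874 * 0.957 = 11363
30–44: 5838 * 0.949 = 5540
45–59: 20309 * 0.944 = 19172
60–74: 13877 * 0.951 = 13197
75+: 17023 * 0.943 + 16460 * 0.584 = 16053 + 9613 = 25666
End of period: [5799, 11363, 5540, 19172, 13197, 25666]
Period 3.
Births: 11363 * 0.447 = 5079  |  5540 * 0.157 = 870 → 5949
15–29: 5799 * 0.957 = 5550
30–44: 11363 * 0.949 = 10783
45–59: 5540 * 0.944 = 5230
60–74: 19172 * 0.951 = 18233
75+: 13197 * 0.943 + 25666 * 0.584 = 12445 + 14989 = 27434
End of period: [5949, 5550, 10783, 5230, 18233, 27434]
Period 4.
Births: 5550 * 0.447 = 2481  |  10783 * 0.157 = 1693 → 4174
15–29: 5949 * 0.957 = 5693
30–44: 5550 * 0.949 = 5267
45–59: 10783 * 0.944 = 10179
60–74: 5230 * 0.951 = 4974
75+: 18233 * 0.943 + 27434 * 0.584 = 17194 + 16021 = 33215
End of period: [4174, 5693, 5267, 10179, 4974, 33215]

4174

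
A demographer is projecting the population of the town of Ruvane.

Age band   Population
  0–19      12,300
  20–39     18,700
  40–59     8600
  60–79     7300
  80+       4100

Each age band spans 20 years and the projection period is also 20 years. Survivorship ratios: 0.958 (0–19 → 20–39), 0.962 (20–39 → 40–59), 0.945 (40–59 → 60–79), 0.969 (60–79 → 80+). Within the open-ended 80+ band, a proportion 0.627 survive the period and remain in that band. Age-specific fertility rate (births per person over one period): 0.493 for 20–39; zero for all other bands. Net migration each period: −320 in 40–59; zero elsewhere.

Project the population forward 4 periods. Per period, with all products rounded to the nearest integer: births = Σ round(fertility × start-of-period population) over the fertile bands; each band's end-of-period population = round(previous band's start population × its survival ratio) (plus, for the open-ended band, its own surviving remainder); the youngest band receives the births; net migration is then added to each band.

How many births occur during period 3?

Period 1.
Births: 18700 * 0.493 = 9219
20–39: 12300 * 0.958 = 11783
40–59: 18700 * 0.962 = 17989
60–79: 8600 * 0.945 = 8127
80+: 7300 * 0.969 + 4100 * 0.627 = 7074 + 2571 = 9645
Net migration: 40–59 − 320 → 17669
Giving 9219 / 11783 / 17669 / 8127 / 9645.
Period 2.
Births: 11783 * 0.493 = 5809
20–39: 9219 * 0.958 = 8832
40–59: 11783 * 0.962 = 11335
60–79: 17669 * 0.945 = 16697
80+: 8127 * 0.969 + 9645 * 0.627 = 7875 + 6047 = 13922
Net migration: 40–59 − 320 → 11015
Giving 5809 / 8832 / 11015 / 16697 / 13922.
Period 3.
Births: 8832 * 0.493 = 4354
20–39: 5809 * 0.958 = 5565
40–59: 8832 * 0.962 = 8496
60–79: 11015 * 0.945 = 10409
80+: 16697 * 0.969 + 13922 * 0.627 = 16179 + 8729 = 24908
Net migration: 40–59 − 320 → 8176
Giving 4354 / 5565 / 8176 / 10409 / 24908.

4354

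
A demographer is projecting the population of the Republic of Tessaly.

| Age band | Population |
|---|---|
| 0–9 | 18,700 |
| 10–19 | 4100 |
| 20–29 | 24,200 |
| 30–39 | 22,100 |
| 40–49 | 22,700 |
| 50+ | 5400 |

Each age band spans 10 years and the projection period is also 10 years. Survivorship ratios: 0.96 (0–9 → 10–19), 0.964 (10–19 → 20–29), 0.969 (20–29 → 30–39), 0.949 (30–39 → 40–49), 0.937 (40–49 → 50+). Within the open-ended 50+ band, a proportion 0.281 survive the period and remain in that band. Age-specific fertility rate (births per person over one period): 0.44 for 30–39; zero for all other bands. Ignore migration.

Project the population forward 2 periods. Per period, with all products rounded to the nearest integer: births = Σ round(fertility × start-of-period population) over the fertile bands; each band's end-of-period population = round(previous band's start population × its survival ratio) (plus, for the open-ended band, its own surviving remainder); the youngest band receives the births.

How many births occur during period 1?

9724

Numbering the groups 1..6 from youngest to oldest:
Period 1.
Births: 22100 × 0.44 = 9724
Group 2: 18700 × 0.96 = 17952
Group 3: 4100 × 0.964 = 3952
Group 4: 24200 × 0.969 = 23450
Group 5: 22100 × 0.949 = 20973
Group 6: 22700 × 0.937 + 5400 × 0.281 = 21270 + 1517 = 22787
→ [9724, 17952, 3952, 23450, 20973, 22787]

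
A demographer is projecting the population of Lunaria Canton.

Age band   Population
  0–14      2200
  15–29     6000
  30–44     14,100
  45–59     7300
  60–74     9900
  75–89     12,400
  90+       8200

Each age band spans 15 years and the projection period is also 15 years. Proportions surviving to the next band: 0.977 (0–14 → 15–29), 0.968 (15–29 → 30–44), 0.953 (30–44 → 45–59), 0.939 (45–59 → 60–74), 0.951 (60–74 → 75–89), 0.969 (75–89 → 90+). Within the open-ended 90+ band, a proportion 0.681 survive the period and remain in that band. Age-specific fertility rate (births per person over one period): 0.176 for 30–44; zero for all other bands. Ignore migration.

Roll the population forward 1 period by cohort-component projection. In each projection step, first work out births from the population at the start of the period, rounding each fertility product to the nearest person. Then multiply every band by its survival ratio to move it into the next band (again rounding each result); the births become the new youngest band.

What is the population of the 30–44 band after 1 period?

5808

Period 1:
Births: 14100 × 0.176 = 2482
15–29: 2200 × 0.977 = 2149
30–44: 6000 × 0.968 = 5808
45–59: 14100 × 0.953 = 13437
60–74: 7300 × 0.939 = 6855
75–89: 9900 × 0.951 = 9415
90+: 12400 × 0.969 + 8200 × 0.681 = 12016 + 5584 = 17600
→ [2482, 2149, 5808, 13437, 6855, 9415, 17600]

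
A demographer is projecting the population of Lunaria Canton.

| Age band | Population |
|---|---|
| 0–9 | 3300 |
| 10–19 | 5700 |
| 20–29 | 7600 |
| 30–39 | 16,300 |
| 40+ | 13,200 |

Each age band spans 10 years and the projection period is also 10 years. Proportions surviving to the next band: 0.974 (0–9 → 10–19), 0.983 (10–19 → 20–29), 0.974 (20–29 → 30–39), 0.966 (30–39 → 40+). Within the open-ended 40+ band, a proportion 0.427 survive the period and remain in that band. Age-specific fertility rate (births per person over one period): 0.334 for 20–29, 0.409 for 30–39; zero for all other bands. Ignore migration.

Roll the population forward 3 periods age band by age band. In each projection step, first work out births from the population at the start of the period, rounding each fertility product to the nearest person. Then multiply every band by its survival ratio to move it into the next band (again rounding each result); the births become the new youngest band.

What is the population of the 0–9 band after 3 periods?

3287

Period 1.
Births: 7600 × 0.334 = 2538  |  16300 × 0.409 = 6667 ⇒ total 9205
10–19: 3300 × 0.974 = 3214
20–29: 5700 × 0.983 = 5603
30–39: 7600 × 0.974 = 7402
40+: 16300 × 0.966 + 13200 × 0.427 = 15746 + 5636 = 21382
Giving 9205 / 3214 / 5603 / 7402 / 21382.
Period 2.
Births: 5603 × 0.334 = 1871  |  7402 × 0.409 = 3027 ⇒ total 4898
10–19: 9205 × 0.974 = 8966
20–29: 3214 × 0.983 = 3159
30–39: 5603 × 0.974 = 5457
40+: 7402 × 0.966 + 21382 × 0.427 = 7150 + 9130 = 16280
Giving 4898 / 8966 / 3159 / 5457 / 16280.
Period 3.
Births: 3159 × 0.334 = 1055  |  5457 × 0.409 = 2232 ⇒ total 3287
10–19: 4898 × 0.974 = 4771
20–29: 8966 × 0.983 = 8814
30–39: 3159 × 0.974 = 3077
40+: 5457 × 0.966 + 16280 × 0.427 = 5271 + 6952 = 12223
Giving 3287 / 4771 / 8814 / 3077 / 12223.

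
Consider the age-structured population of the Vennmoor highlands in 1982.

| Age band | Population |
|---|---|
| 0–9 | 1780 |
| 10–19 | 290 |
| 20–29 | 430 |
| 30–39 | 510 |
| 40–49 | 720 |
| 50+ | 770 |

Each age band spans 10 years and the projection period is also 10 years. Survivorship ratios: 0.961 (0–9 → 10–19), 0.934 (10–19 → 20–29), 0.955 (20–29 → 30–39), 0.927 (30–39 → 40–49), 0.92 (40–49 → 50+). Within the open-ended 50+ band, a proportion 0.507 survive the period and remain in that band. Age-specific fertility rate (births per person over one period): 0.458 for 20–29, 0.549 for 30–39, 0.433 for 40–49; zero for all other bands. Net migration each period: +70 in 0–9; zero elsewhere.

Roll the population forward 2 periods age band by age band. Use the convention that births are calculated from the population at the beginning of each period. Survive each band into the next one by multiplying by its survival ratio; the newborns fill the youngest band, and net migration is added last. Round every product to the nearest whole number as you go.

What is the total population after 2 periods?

Let group 1 be 0–9 through group 6 = 50+.
Period 1.
Births: 430 × 0.458 = 197  |  510 × 0.549 = 280  |  720 × 0.433 = 312 → total 789
Group 2: 1780 × 0.961 = 1711
Group 3: 290 × 0.934 = 271
Group 4: 430 × 0.955 = 411
Group 5: 510 × 0.927 = 473
Group 6: 720 × 0.92 + 770 × 0.507 = 662 + 390 = 1052
Net migration: Group 1 + 70 → 859
Giving 859 / 1711 / 271 / 411 / 473 / 1052.
Period 2.
Births: 271 × 0.458 = 124  |  411 × 0.549 = 226  |  473 × 0.433 = 205 → total 555
Group 2: 859 × 0.961 = 825
Group 3: 1711 × 0.934 = 1598
Group 4: 271 × 0.955 = 259
Group 5: 411 × 0.927 = 381
Group 6: 473 × 0.92 + 1052 × 0.507 = 435 + 533 = 968
Net migration: Group 1 + 70 → 625
Giving 625 / 825 / 1598 / 259 / 381 / 968.
Total after period 2: 625 + 825 + 1598 + 259 + 381 + 968 = 4656

4656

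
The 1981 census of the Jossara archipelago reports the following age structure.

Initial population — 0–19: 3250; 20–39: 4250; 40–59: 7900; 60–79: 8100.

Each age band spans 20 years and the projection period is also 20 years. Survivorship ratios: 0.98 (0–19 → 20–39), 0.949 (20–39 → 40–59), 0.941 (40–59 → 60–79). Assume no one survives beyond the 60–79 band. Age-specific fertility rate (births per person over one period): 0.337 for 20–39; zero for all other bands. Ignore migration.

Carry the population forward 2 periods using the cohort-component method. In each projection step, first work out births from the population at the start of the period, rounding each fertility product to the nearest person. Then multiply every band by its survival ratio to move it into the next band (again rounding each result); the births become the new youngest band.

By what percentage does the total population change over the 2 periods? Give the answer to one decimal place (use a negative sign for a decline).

-60.5

Numbering the groups 1..4 from youngest to oldest:
After projecting period 1:
Births: 4250 * 0.337 = 1432
Group 2: 3250 * 0.98 = 3185
Group 3: 4250 * 0.949 = 4033
Group 4: 7900 * 0.941 = 7434
Giving 1432 / 3185 / 4033 / 7434.
After projecting period 2:
Births: 3185 * 0.337 = 1073
Group 2: 1432 * 0.98 = 1403
Group 3: 3185 * 0.949 = 3023
Group 4: 4033 * 0.941 = 3795
Giving 1073 / 1403 / 3023 / 3795.
Total: 23500 → 9294; change = -14206; percentage change = -60.5%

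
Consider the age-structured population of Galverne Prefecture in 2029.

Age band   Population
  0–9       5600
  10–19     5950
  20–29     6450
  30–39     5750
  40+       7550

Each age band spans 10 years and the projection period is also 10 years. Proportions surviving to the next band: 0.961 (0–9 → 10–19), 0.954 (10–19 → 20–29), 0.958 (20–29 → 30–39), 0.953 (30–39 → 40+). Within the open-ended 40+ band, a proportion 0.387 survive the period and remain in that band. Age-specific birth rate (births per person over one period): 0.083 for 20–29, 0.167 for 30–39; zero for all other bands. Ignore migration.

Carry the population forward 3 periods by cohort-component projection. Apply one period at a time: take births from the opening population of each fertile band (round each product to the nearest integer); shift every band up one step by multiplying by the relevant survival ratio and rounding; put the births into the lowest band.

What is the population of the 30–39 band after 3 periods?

4918

After projecting period 1:
Births: 6450 * 0.083 = 535, 5750 * 0.167 = 960 → total 1495
10–19: 5600 * 0.961 = 5382
20–29: 5950 * 0.954 = 5676
30–39: 6450 * 0.958 = 6179
40+: 5750 * 0.953 + 7550 * 0.387 = 5480 + 2922 = 8402
Giving 1495 / 5382 / 5676 / 6179 / 8402.
After projecting period 2:
Births: 5676 * 0.083 = 471, 6179 * 0.167 = 1032 → total 1503
10–19: 1495 * 0.961 = 1437
20–29: 5382 * 0.954 = 5134
30–39: 5676 * 0.958 = 5438
40+: 6179 * 0.953 + 8402 * 0.387 = 5889 + 3252 = 9141
Giving 1503 / 1437 / 5134 / 5438 / 9141.
After projecting period 3:
Births: 5134 * 0.083 = 426, 5438 * 0.167 = 908 → total 1334
10–19: 1503 * 0.961 = 1444
20–29: 1437 * 0.954 = 1371
30–39: 5134 * 0.958 = 4918
40+: 5438 * 0.953 + 9141 * 0.387 = 5182 + 3538 = 8720
Giving 1334 / 1444 / 1371 / 4918 / 8720.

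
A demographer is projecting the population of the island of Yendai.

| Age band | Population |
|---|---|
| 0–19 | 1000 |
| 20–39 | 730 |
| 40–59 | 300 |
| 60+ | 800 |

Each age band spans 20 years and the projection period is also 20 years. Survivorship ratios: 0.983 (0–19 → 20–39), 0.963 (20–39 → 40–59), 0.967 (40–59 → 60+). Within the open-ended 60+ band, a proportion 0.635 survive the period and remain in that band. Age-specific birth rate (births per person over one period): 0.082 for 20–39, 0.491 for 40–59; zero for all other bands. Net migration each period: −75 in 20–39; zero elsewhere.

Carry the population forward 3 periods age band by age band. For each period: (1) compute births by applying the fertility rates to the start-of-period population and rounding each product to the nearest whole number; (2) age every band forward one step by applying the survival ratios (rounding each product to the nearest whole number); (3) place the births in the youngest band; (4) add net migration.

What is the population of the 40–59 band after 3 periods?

123

Let group 1 be 0–19 through group 4 = 60+.
[period 1]
Births: 730 × 0.082 = 60, 300 × 0.491 = 147 — total 207
Group 2: 1000 × 0.983 = 983
Group 3: 730 × 0.963 = 703
Group 4: 300 × 0.967 + 800 × 0.635 = 290 + 508 = 798
Net migration: Group 2 − 75 → 908
End of period: [207, 908, 703, 798]
[period 2]
Births: 908 × 0.082 = 74, 703 × 0.491 = 345 — total 419
Group 2: 207 × 0.983 = 203
Group 3: 908 × 0.963 = 874
Group 4: 703 × 0.967 + 798 × 0.635 = 680 + 507 = 1187
Net migration: Group 2 − 75 → 128
End of period: [419, 128, 874, 1187]
[period 3]
Births: 128 × 0.082 = 10, 874 × 0.491 = 429 — total 439
Group 2: 419 × 0.983 = 412
Group 3: 128 × 0.963 = 123
Group 4: 874 × 0.967 + 1187 × 0.635 = 845 + 754 = 1599
Net migration: Group 2 − 75 → 337
End of period: [439, 337, 123, 1599]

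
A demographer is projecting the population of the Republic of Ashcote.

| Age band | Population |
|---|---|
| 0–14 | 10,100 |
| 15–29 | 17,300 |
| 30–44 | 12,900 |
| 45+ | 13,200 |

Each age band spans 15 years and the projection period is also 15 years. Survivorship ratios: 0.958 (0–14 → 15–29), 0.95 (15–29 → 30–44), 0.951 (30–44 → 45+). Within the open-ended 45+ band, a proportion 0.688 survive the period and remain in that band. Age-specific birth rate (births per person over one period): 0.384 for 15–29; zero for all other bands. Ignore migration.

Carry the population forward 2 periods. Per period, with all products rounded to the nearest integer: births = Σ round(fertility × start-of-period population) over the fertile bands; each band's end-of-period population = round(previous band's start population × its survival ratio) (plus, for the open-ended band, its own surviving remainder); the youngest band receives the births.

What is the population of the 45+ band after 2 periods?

30319

Numbering the groups 1..4 from youngest to oldest:
Period 1.
Births: 17300 * 0.384 = 6643
Group 2: 10100 * 0.958 = 9676
Group 3: 17300 * 0.95 = 16435
Group 4: 12900 * 0.951 + 13200 * 0.688 = 12268 + 9082 = 21350
Giving 6643 / 9676 / 16435 / 21350.
Period 2.
Births: 9676 * 0.384 = 3716
Group 2: 6643 * 0.958 = 6364
Group 3: 9676 * 0.95 = 9192
Group 4: 16435 * 0.951 + 21350 * 0.688 = 15630 + 14689 = 30319
Giving 3716 / 6364 / 9192 / 30319.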